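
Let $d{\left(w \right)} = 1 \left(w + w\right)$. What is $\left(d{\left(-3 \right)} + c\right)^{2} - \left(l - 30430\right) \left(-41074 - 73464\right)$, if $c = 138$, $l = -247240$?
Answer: $-31803749036$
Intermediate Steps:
$d{\left(w \right)} = 2 w$ ($d{\left(w \right)} = 1 \cdot 2 w = 2 w$)
$\left(d{\left(-3 \right)} + c\right)^{2} - \left(l - 30430\right) \left(-41074 - 73464\right) = \left(2 \left(-3\right) + 138\right)^{2} - \left(-247240 - 30430\right) \left(-41074 - 73464\right) = \left(-6 + 138\right)^{2} - \left(-277670\right) \left(-114538\right) = 132^{2} - 31803766460 = 17424 - 31803766460 = -31803749036$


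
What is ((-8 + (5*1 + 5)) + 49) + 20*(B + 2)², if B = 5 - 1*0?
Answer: 1031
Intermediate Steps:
B = 5 (B = 5 + 0 = 5)
((-8 + (5*1 + 5)) + 49) + 20*(B + 2)² = ((-8 + (5*1 + 5)) + 49) + 20*(5 + 2)² = ((-8 + (5 + 5)) + 49) + 20*7² = ((-8 + 10) + 49) + 20*49 = (2 + 49) + 980 = 51 + 980 = 1031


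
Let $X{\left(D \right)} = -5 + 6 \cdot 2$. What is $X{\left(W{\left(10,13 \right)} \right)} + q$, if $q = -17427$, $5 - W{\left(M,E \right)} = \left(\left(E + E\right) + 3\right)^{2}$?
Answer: $-17420$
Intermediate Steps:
$W{\left(M,E \right)} = 5 - \left(3 + 2 E\right)^{2}$ ($W{\left(M,E \right)} = 5 - \left(\left(E + E\right) + 3\right)^{2} = 5 - \left(2 E + 3\right)^{2} = 5 - \left(3 + 2 E\right)^{2}$)
$X{\left(D \right)} = 7$ ($X{\left(D \right)} = -5 + 12 = 7$)
$X{\left(W{\left(10,13 \right)} \right)} + q = 7 - 17427 = -17420$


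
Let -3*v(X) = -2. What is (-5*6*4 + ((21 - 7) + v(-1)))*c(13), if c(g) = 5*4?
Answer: -6320/3 ≈ -2106.7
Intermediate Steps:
v(X) = 2/3 (v(X) = -1/3*(-2) = 2/3)
c(g) = 20
(-5*6*4 + ((21 - 7) + v(-1)))*c(13) = (-5*6*4 + ((21 - 7) + 2/3))*20 = (-30*4 + (14 + 2/3))*20 = (-120 + 44/3)*20 = -316/3*20 = -6320/3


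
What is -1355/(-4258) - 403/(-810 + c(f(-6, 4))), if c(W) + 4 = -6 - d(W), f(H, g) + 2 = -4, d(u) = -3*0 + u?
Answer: 704736/866503 ≈ 0.81331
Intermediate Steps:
d(u) = u (d(u) = 0 + u = u)
f(H, g) = -6 (f(H, g) = -2 - 4 = -6)
c(W) = -10 - W (c(W) = -4 + (-6 - W) = -10 - W)
-1355/(-4258) - 403/(-810 + c(f(-6, 4))) = -1355/(-4258) - 403/(-810 + (-10 - 1*(-6))) = -1355*(-1/4258) - 403/(-810 + (-10 + 6)) = 1355/4258 - 403/(-810 - 4) = 1355/4258 - 403/(-814) = 1355/4258 - 403*(-1/814) = 1355/4258 + 403/814 = 704736/866503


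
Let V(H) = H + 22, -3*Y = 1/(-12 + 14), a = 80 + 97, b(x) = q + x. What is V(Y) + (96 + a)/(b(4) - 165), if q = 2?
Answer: 6397/318 ≈ 20.116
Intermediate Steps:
b(x) = 2 + x
a = 177
Y = -⅙ (Y = -1/(3*(-12 + 14)) = -⅓/2 = -⅓*½ = -⅙ ≈ -0.16667)
V(H) = 22 + H
V(Y) + (96 + a)/(b(4) - 165) = (22 - ⅙) + (96 + 177)/((2 + 4) - 165) = 131/6 + 273/(6 - 165) = 131/6 + 273/(-159) = 131/6 + 273*(-1/159) = 131/6 - 91/53 = 6397/318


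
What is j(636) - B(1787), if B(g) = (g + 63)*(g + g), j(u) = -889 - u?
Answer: -6613425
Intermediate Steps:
B(g) = 2*g*(63 + g) (B(g) = (63 + g)*(2*g) = 2*g*(63 + g))
j(636) - B(1787) = (-889 - 1*636) - 2*1787*(63 + 1787) = (-889 - 636) - 2*1787*1850 = -1525 - 1*6611900 = -1525 - 6611900 = -6613425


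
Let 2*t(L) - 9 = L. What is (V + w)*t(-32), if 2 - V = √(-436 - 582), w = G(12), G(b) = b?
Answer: -161 + 23*I*√1018/2 ≈ -161.0 + 366.92*I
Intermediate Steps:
t(L) = 9/2 + L/2
w = 12
V = 2 - I*√1018 (V = 2 - √(-436 - 582) = 2 - √(-1018) = 2 - I*√1018 ≈ 2.0 - 31.906*I)
(V + w)*t(-32) = ((2 - I*√1018) + 12)*(9/2 + (½)*(-32)) = (14 - I*√1018)*(9/2 - 16) = (14 - I*√1018)*(-23/2) = -161 + 23*I*√1018/2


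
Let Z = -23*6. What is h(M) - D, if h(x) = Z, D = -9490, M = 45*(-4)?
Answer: 9352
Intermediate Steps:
M = -180
Z = -138
h(x) = -138
h(M) - D = -138 - 1*(-9490) = -138 + 9490 = 9352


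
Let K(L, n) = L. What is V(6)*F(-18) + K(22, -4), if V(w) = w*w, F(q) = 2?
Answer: 94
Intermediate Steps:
V(w) = w²
V(6)*F(-18) + K(22, -4) = 6²*2 + 22 = 36*2 + 22 = 72 + 22 = 94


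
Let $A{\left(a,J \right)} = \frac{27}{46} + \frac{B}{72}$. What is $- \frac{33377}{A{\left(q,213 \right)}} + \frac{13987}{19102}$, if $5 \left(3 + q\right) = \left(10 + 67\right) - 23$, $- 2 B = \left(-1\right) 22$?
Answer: $- \frac{1055794569749}{23399950} \approx -45120.0$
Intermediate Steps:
$B = 11$ ($B = - \frac{\left(-1\right) 22}{2} = \left(- \frac{1}{2}\right) \left(-22\right) = 11$)
$q = \frac{39}{5}$ ($q = -3 + \frac{\left(10 + 67\right) - 23}{5} = -3 + \frac{77 - 23}{5} = -3 + \frac{1}{5} \cdot 54 = -3 + \frac{54}{5} = \frac{39}{5} \approx 7.8$)
$A{\left(a,J \right)} = \frac{1225}{1656}$ ($A{\left(a,J \right)} = \frac{27}{46} + \frac{11}{72} = \frac{1225}{1656}$)
$- \frac{33377}{A{\left(q,213 \right)}} + \frac{13987}{19102} = - \frac{33377}{\frac{1225}{1656}} + \frac{13987}{19102} = \left(-33377\right) \frac{1656}{1225} + 13987 \cdot \frac{1}{19102} = - \frac{55272312}{1225} + \frac{13987}{19102} = - \frac{1055794569749}{23399950}$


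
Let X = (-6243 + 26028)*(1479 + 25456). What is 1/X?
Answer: 1/532908975 ≈ 1.8765e-9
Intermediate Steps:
X = 532908975 (X = 19785*26935 = 532908975)
1/X = 1/532908975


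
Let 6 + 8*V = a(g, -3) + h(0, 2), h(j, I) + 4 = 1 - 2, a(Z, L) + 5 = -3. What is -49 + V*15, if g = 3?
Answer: -677/8 ≈ -84.625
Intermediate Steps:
a(Z, L) = -8 (a(Z, L) = -5 - 3 = -8)
h(j, I) = -5 (h(j, I) = -4 + (1 - 2) = -4 - 1 = -5)
V = -19/8 (V = -¾ + (-8 - 5)/8 = -¾ + (⅛)*(-13) = -¾ - 13/8 = -19/8 ≈ -2.3750)
-49 + V*15 = -49 - 19/8*15 = -49 - 285/8 = -677/8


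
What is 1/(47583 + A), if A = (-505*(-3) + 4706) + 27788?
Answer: 1/81592 ≈ 1.2256e-5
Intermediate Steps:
A = 34009 (A = (1515 + 4706) + 27788 = 6221 + 27788 = 34009)
1/(47583 + A) = 1/(47583 + 34009) = 1/81592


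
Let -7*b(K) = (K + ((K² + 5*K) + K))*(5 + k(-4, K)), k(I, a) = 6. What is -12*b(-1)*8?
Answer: -6336/7 ≈ -905.14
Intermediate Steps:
b(K) = -11*K - 11*K²/7 (b(K) = -(K + ((K² + 5*K) + K))*(5 + 6)/7 = -(K + (K² + 6*K))*11/7 = -(K² + 7*K)*11/7 = -(11*K² + 77*K)/7 = -11*K - 11*K²/7)
-12*b(-1)*8 = -(-132)*(-1)*(7 - 1)/7*8 = -(-132)*(-1)*6/7*8 = -12*66/7*8 = -792/7*8 = -6336/7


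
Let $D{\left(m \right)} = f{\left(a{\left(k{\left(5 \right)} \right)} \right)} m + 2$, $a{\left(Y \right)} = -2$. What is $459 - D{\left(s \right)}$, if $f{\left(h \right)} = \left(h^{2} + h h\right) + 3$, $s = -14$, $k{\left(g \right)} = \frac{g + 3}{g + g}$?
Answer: $611$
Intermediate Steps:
$k{\left(g \right)} = \frac{3 + g}{2 g}$
$f{\left(h \right)} = 3 + 2 h^{2}$ ($f{\left(h \right)} = \left(h^{2} + h^{2}\right) + 3 = 2 h^{2} + 3 = 3 + 2 h^{2}$)
$D{\left(m \right)} = 2 + 11 m$ ($D{\left(m \right)} = \left(3 + 2 \left(-2\right)^{2}\right) m + 2 = \left(3 + 2 \cdot 4\right) m + 2 = \left(3 + 8\right) m + 2 = 11 m + 2 = 2 + 11 m$)
$459 - D{\left(s \right)} = 459 - \left(2 + 11 \left(-14\right)\right) = 459 - \left(2 - 154\right) = 459 - -152 = 459 + 152 = 611$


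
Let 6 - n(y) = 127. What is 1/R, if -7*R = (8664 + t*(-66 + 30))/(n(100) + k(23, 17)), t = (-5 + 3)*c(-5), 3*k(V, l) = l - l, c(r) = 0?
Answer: 847/8664 ≈ 0.097761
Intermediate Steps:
n(y) = -121 (n(y) = 6 - 1*127 = 6 - 127 = -121)
k(V, l) = 0 (k(V, l) = (l - l)/3 = (⅓)*0 = 0)
t = 0 (t = (-5 + 3)*0 = -2*0 = 0)
R = 8664/847 (R = -(8664 + 0*(-66 + 30))/(7*(-121 + 0)) = -(8664 + 0*(-36))/(7*(-121)) = -(8664 + 0)*(-1)/(7*121) = -8664*(-1)/(7*121) = -⅐*(-8664/121) = 8664/847 ≈ 10.229)
1/R = 1/(8664/847) = 847/8664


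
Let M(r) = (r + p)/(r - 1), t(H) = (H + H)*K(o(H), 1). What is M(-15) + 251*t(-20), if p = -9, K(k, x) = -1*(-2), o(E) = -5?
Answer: -40157/2 ≈ -20079.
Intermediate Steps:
K(k, x) = 2
t(H) = 4*H (t(H) = (H + H)*2 = (2*H)*2 = 4*H)
M(r) = (-9 + r)/(-1 + r) (M(r) = (r - 9)/(r - 1) = (-9 + r)/(-1 + r))
M(-15) + 251*t(-20) = (-9 - 15)/(-1 - 15) + 251*(4*(-20)) = -24/(-16) + 251*(-80) = -1/16*(-24) - 20080 = 3/2 - 20080 = -40157/2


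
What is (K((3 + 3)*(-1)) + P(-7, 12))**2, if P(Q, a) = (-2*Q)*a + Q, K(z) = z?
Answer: 24025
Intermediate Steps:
P(Q, a) = Q - 2*Q*a (P(Q, a) = -2*Q*a + Q = Q - 2*Q*a)
(K((3 + 3)*(-1)) + P(-7, 12))**2 = ((3 + 3)*(-1) - 7*(1 - 2*12))**2 = (6*(-1) - 7*(1 - 24))**2 = (-6 - 7*(-23))**2 = (-6 + 161)**2 = 155**2 = 24025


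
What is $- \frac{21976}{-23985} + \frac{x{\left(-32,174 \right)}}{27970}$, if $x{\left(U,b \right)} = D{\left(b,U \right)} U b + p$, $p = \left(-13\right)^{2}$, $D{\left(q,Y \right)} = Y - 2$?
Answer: $\frac{25167661}{3272490} \approx 7.6907$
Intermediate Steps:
$D{\left(q,Y \right)} = -2 + Y$
$p = 169$
$x{\left(U,b \right)} = 169 + U b \left(-2 + U\right)$ ($x{\left(U,b \right)} = \left(-2 + U\right) U b + 169 = U \left(-2 + U\right) b + 169 = U b \left(-2 + U\right) + 169 = 169 + U b \left(-2 + U\right)$)
$- \frac{21976}{-23985} + \frac{x{\left(-32,174 \right)}}{27970} = - \frac{21976}{-23985} + \frac{169 - 5568 \left(-2 - 32\right)}{27970} = \left(-21976\right) \left(- \frac{1}{23985}\right) + \left(169 - 5568 \left(-34\right)\right) \frac{1}{27970} = \frac{536}{585} + \left(169 + 189312\right) \frac{1}{27970} = \frac{536}{585} + 189481 \cdot \frac{1}{27970} = \frac{536}{585} + \frac{189481}{27970} = \frac{25167661}{3272490}$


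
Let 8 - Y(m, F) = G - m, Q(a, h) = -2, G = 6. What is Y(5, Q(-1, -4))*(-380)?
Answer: -2660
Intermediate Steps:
Y(m, F) = 2 + m (Y(m, F) = 8 - (6 - m) = 8 + (-6 + m) = 2 + m)
Y(5, Q(-1, -4))*(-380) = (2 + 5)*(-380) = 7*(-380) = -2660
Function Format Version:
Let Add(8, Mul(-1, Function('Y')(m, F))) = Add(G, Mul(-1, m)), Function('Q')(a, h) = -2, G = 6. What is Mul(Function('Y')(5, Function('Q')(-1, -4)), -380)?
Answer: -2660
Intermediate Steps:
Function('Y')(m, F) = Add(2, m) (Function('Y')(m, F) = Add(8, Mul(-1, Add(6, Mul(-1, m)))) = Add(8, Add(-6, m)) = Add(2, m))
Mul(Function('Y')(5, Function('Q')(-1, -4)), -380) = Mul(Add(2, 5), -380) = Mul(7, -380) = -2660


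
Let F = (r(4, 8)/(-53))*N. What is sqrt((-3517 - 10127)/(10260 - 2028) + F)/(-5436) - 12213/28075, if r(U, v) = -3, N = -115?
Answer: -12213/28075 - I*sqrt(220322802)/28234584 ≈ -0.43501 - 0.00052571*I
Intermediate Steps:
F = -345/53 (F = -3/(-53)*(-115) = -3*(-1/53)*(-115) = (3/53)*(-115) = -345/53 ≈ -6.5094)
sqrt((-3517 - 10127)/(10260 - 2028) + F)/(-5436) - 12213/28075 = sqrt((-3517 - 10127)/(10260 - 2028) - 345/53)/(-5436) - 12213/28075 = sqrt(-13644/8232 - 345/53)*(-1/5436) - 12213*1/28075 = sqrt(-13644*1/8232 - 345/53)*(-1/5436) - 12213/28075 = sqrt(-1137/686 - 345/53)*(-1/5436) - 12213/28075 = sqrt(-296931/36358)*(-1/5436) - 12213/28075 = (I*sqrt(220322802)/5194)*(-1/5436) - 12213/28075 = -I*sqrt(220322802)/28234584 - 12213/28075 = -12213/28075 - I*sqrt(220322802)/28234584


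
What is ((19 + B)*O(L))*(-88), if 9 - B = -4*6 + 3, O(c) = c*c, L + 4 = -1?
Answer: -107800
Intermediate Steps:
L = -5 (L = -4 - 1 = -5)
O(c) = c**2
B = 30 (B = 9 - (-4*6 + 3) = 9 - (-24 + 3) = 9 - 1*(-21) = 9 + 21 = 30)
((19 + B)*O(L))*(-88) = ((19 + 30)*(-5)**2)*(-88) = (49*25)*(-88) = 1225*(-88) = -107800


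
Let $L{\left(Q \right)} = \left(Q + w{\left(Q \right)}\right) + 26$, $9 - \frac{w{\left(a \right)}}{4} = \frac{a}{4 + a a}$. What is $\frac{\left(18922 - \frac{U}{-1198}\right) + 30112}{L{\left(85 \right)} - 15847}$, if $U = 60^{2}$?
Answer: $- \frac{106169308507}{33991944180} \approx -3.1234$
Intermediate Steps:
$w{\left(a \right)} = 36 - \frac{4 a}{4 + a^{2}}$ ($w{\left(a \right)} = 36 - 4 \frac{a}{4 + a a} = 36 - 4 \frac{a}{4 + a^{2}} = 36 - \frac{4 a}{4 + a^{2}}$)
$U = 3600$
$L{\left(Q \right)} = 26 + Q + \frac{4 \left(36 - Q + 9 Q^{2}\right)}{4 + Q^{2}}$ ($L{\left(Q \right)} = \left(Q + \frac{4 \left(36 - Q + 9 Q^{2}\right)}{4 + Q^{2}}\right) + 26 = 26 + Q + \frac{4 \left(36 - Q + 9 Q^{2}\right)}{4 + Q^{2}}$)
$\frac{\left(18922 - \frac{U}{-1198}\right) + 30112}{L{\left(85 \right)} - 15847} = \frac{\left(18922 - \frac{3600}{-1198}\right) + 30112}{\frac{248 + 85^{3} + 62 \cdot 85^{2}}{4 + 85^{2}} - 15847} = \frac{\left(18922 - 3600 \left(- \frac{1}{1198}\right)\right) + 30112}{\frac{248 + 614125 + 62 \cdot 7225}{4 + 7225} - 15847} = \frac{\left(18922 - - \frac{1800}{599}\right) + 30112}{\frac{248 + 614125 + 447950}{7229} - 15847} = \frac{\left(18922 + \frac{1800}{599}\right) + 30112}{\frac{1}{7229} \cdot 1062323 - 15847} = \frac{\frac{11336078}{599} + 30112}{\frac{1062323}{7229} - 15847} = \frac{29373166}{599 \left(- \frac{113495640}{7229}\right)} = \frac{29373166}{599} \left(- \frac{7229}{113495640}\right) = - \frac{106169308507}{33991944180}$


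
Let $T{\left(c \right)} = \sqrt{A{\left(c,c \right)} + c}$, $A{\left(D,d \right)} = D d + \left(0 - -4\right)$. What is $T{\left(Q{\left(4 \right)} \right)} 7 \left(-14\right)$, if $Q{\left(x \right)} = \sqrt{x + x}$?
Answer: $- 98 \sqrt{12 + 2 \sqrt{2}} \approx -377.38$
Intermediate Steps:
$A{\left(D,d \right)} = 4 + D d$ ($A{\left(D,d \right)} = D d + \left(0 + 4\right) = D d + 4 = 4 + D d$)
$Q{\left(x \right)} = \sqrt{2} \sqrt{x}$ ($Q{\left(x \right)} = \sqrt{2 x} = \sqrt{2} \sqrt{x}$)
$T{\left(c \right)} = \sqrt{4 + c + c^{2}}$ ($T{\left(c \right)} = \sqrt{\left(4 + c c\right) + c} = \sqrt{\left(4 + c^{2}\right) + c} = \sqrt{4 + c + c^{2}}$)
$T{\left(Q{\left(4 \right)} \right)} 7 \left(-14\right) = \sqrt{4 + \sqrt{2} \sqrt{4} + \left(\sqrt{2} \sqrt{4}\right)^{2}} \cdot 7 \left(-14\right) = \sqrt{4 + \sqrt{2} \cdot 2 + \left(\sqrt{2} \cdot 2\right)^{2}} \cdot 7 \left(-14\right) = \sqrt{4 + 2 \sqrt{2} + \left(2 \sqrt{2}\right)^{2}} \cdot 7 \left(-14\right) = \sqrt{4 + 2 \sqrt{2} + 8} \cdot 7 \left(-14\right) = \sqrt{12 + 2 \sqrt{2}} \cdot 7 \left(-14\right) = 7 \sqrt{12 + 2 \sqrt{2}} \left(-14\right) = - 98 \sqrt{12 + 2 \sqrt{2}}$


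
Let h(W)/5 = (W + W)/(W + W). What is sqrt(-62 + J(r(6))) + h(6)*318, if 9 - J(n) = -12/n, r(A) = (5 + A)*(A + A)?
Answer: 1590 + I*sqrt(6402)/11 ≈ 1590.0 + 7.2739*I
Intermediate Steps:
r(A) = 2*A*(5 + A) (r(A) = (5 + A)*(2*A) = 2*A*(5 + A))
h(W) = 5 (h(W) = 5*((W + W)/(W + W)) = 5*((2*W)/((2*W))) = 5*((2*W)*(1/(2*W))) = 5*1 = 5)
J(n) = 9 + 12/n (J(n) = 9 - (-12)/n = 9 + 12/n)
sqrt(-62 + J(r(6))) + h(6)*318 = sqrt(-62 + (9 + 12/((2*6*(5 + 6))))) + 5*318 = sqrt(-62 + (9 + 12/((2*6*11)))) + 1590 = sqrt(-62 + (9 + 12/132)) + 1590 = sqrt(-62 + (9 + 12*(1/132))) + 1590 = sqrt(-62 + (9 + 1/11)) + 1590 = sqrt(-62 + 100/11) + 1590 = sqrt(-582/11) + 1590 = I*sqrt(6402)/11 + 1590 = 1590 + I*sqrt(6402)/11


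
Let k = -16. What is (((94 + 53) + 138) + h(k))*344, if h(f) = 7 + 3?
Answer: 101480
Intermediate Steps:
h(f) = 10
(((94 + 53) + 138) + h(k))*344 = (((94 + 53) + 138) + 10)*344 = ((147 + 138) + 10)*344 = (285 + 10)*344 = 295*344 = 101480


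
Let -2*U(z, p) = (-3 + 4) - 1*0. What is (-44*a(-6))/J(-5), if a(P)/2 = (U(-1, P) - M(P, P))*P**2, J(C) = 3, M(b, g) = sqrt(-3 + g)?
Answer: 528 + 3168*I ≈ 528.0 + 3168.0*I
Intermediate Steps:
U(z, p) = -1/2 (U(z, p) = -((-3 + 4) - 1*0)/2 = -(1 + 0)/2 = -1/2*1 = -1/2)
a(P) = 2*P**2*(-1/2 - sqrt(-3 + P)) (a(P) = 2*((-1/2 - sqrt(-3 + P))*P**2) = 2*(P**2*(-1/2 - sqrt(-3 + P))) = 2*P**2*(-1/2 - sqrt(-3 + P)))
(-44*a(-6))/J(-5) = -44*(-6)**2*(-1 - 2*sqrt(-3 - 6))/3 = -1584*(-1 - 6*I)*(1/3) = -44*(-36 - 216*I)*(1/3) = (1584 + 9504*I)*(1/3) = 528 + 3168*I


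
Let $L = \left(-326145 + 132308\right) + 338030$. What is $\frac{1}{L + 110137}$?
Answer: $\frac{1}{254330} \approx 3.9319 \cdot 10^{-6}$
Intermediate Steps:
$L = 144193$ ($L = -193837 + 338030 = 144193$)
$\frac{1}{L + 110137} = \frac{1}{144193 + 110137} = \frac{1}{254330}$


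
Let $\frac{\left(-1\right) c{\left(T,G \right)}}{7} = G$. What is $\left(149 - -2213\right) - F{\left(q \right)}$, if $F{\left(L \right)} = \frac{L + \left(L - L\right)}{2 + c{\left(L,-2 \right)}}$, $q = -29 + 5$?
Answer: $\frac{4727}{2} \approx 2363.5$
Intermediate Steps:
$q = -24$
$c{\left(T,G \right)} = - 7 G$
$F{\left(L \right)} = \frac{L}{16}$ ($F{\left(L \right)} = \frac{L + \left(L - L\right)}{2 - -14} = \frac{L + 0}{2 + 14} = \frac{L}{16}$)
$\left(149 - -2213\right) - F{\left(q \right)} = \left(149 - -2213\right) - \frac{1}{16} \left(-24\right) = \left(149 + 2213\right) - - \frac{3}{2} = 2362 + \frac{3}{2} = \frac{4727}{2}$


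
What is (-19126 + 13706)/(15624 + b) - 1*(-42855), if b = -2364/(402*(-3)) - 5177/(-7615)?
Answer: 1025013435288885/23918369647 ≈ 42855.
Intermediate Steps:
b = 4040887/1530615 (b = -2364/(-1206) - 5177*(-1/7615) = -2364*(-1/1206) + 5177/7615 = 394/201 + 5177/7615 = 4040887/1530615 ≈ 2.6400)
(-19126 + 13706)/(15624 + b) - 1*(-42855) = (-19126 + 13706)/(15624 + 4040887/1530615) - 1*(-42855) = -5420/23918369647/1530615 + 42855 = -5420*1530615/23918369647 + 42855 = -8295933300/23918369647 + 42855 = 1025013435288885/23918369647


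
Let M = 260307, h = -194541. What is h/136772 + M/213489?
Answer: -219616835/1081456204 ≈ -0.20308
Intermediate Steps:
h/136772 + M/213489 = -194541/136772 + 260307/213489 = -194541*1/136772 + 260307*(1/213489) = -194541/136772 + 9641/7907 = -219616835/1081456204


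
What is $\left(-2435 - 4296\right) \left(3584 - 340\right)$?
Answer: $-21835364$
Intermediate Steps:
$\left(-2435 - 4296\right) \left(3584 - 340\right) = \left(-2435 - 4296\right) 3244 = \left(-6731\right) 3244 = -21835364$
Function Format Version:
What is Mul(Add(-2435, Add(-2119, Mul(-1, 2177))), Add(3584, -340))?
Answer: -21835364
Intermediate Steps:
Mul(Add(-2435, Add(-2119, Mul(-1, 2177))), Add(3584, -340)) = Mul(Add(-2435, Add(-2119, -2177)), 3244) = Mul(Add(-2435, -4296), 3244) = Mul(-6731, 3244) = -21835364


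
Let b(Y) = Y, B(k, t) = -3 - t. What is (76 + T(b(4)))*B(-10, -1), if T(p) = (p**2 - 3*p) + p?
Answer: -168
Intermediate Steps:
T(p) = p**2 - 2*p
(76 + T(b(4)))*B(-10, -1) = (76 + 4*(-2 + 4))*(-3 - 1*(-1)) = (76 + 4*2)*(-3 + 1) = (76 + 8)*(-2) = 84*(-2) = -168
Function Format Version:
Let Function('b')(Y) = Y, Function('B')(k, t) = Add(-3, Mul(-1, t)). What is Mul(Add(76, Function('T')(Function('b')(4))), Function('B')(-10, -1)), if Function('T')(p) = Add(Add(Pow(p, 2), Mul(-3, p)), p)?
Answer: -168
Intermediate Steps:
Function('T')(p) = Add(Pow(p, 2), Mul(-2, p))
Mul(Add(76, Function('T')(Function('b')(4))), Function('B')(-10, -1)) = Mul(Add(76, Mul(4, Add(-2, 4))), Add(-3, Mul(-1, -1))) = Mul(Add(76, Mul(4, 2)), Add(-3, 1)) = Mul(Add(76, 8), -2) = Mul(84, -2) = -168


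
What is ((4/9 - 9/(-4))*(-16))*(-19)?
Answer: 7372/9 ≈ 819.11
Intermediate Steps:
((4/9 - 9/(-4))*(-16))*(-19) = ((4*(⅑) - 9*(-¼))*(-16))*(-19) = ((4/9 + 9/4)*(-16))*(-19) = ((97/36)*(-16))*(-19) = -388/9*(-19) = 7372/9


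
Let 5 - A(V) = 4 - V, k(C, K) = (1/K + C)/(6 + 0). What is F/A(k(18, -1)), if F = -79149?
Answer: -474894/23 ≈ -20648.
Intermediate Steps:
k(C, K) = C/6 + 1/(6*K) (k(C, K) = (C + 1/K)/6 = (C + 1/K)*(⅙) = C/6 + 1/(6*K))
A(V) = 1 + V (A(V) = 5 - (4 - V) = 5 + (-4 + V) = 1 + V)
F/A(k(18, -1)) = -79149/(1 + (⅙)*(1 + 18*(-1))/(-1)) = -79149/(1 + (⅙)*(-1)*(1 - 18)) = -79149/(1 + (⅙)*(-1)*(-17)) = -79149/(1 + 17/6) = -79149/23/6 = -79149*6/23 = -474894/23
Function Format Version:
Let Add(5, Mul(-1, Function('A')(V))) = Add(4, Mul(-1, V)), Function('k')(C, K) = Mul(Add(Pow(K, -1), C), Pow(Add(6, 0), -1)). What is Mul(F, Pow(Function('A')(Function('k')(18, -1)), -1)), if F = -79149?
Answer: Rational(-474894, 23) ≈ -20648.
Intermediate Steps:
Function('k')(C, K) = Add(Mul(Rational(1, 6), C), Mul(Rational(1, 6), Pow(K, -1))) (Function('k')(C, K) = Mul(Add(C, Pow(K, -1)), Pow(6, -1)) = Mul(Add(C, Pow(K, -1)), Rational(1, 6)) = Add(Mul(Rational(1, 6), C), Mul(Rational(1, 6), Pow(K, -1))))
Function('A')(V) = Add(1, V) (Function('A')(V) = Add(5, Mul(-1, Add(4, Mul(-1, V)))) = Add(5, Add(-4, V)) = Add(1, V))
Mul(F, Pow(Function('A')(Function('k')(18, -1)), -1)) = Mul(-79149, Pow(Add(1, Mul(Rational(1, 6), Pow(-1, -1), Add(1, Mul(18, -1)))), -1)) = Mul(-79149, Pow(Add(1, Mul(Rational(1, 6), -1, Add(1, -18))), -1)) = Mul(-79149, Pow(Add(1, Mul(Rational(1, 6), -1, -17)), -1)) = Mul(-79149, Pow(Add(1, Rational(17, 6)), -1)) = Mul(-79149, Pow(Rational(23, 6), -1)) = Mul(-79149, Rational(6, 23)) = Rational(-474894, 23)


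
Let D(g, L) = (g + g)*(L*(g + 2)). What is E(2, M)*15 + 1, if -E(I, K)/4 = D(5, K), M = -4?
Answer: 16801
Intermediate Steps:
D(g, L) = 2*L*g*(2 + g) (D(g, L) = (2*g)*(L*(2 + g)) = 2*L*g*(2 + g))
E(I, K) = -280*K (E(I, K) = -8*K*5*(2 + 5) = -8*K*5*7 = -280*K)
E(2, M)*15 + 1 = -280*(-4)*15 + 1 = 1120*15 + 1 = 16800 + 1 = 16801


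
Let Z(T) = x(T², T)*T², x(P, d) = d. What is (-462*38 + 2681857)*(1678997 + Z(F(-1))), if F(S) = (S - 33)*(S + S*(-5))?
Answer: -2228578550159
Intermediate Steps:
F(S) = -4*S*(-33 + S) (F(S) = (-33 + S)*(S - 5*S) = (-33 + S)*(-4*S) = -4*S*(-33 + S))
Z(T) = T³ (Z(T) = T*T² = T³)
(-462*38 + 2681857)*(1678997 + Z(F(-1))) = (-462*38 + 2681857)*(1678997 + (4*(-1)*(33 - 1*(-1)))³) = (-17556 + 2681857)*(1678997 + (4*(-1)*(33 + 1))³) = 2664301*(1678997 + (4*(-1)*34)³) = 2664301*(1678997 + (-136)³) = 2664301*(1678997 - 2515456) = 2664301*(-836459) = -2228578550159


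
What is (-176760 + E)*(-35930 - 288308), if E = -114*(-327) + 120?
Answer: 45186456156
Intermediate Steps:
E = 37398 (E = 37278 + 120 = 37398)
(-176760 + E)*(-35930 - 288308) = (-176760 + 37398)*(-35930 - 288308) = -139362*(-324238) = 45186456156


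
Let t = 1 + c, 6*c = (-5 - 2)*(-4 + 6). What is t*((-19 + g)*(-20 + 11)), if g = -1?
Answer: -240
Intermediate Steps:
c = -7/3 (c = ((-5 - 2)*(-4 + 6))/6 = (-7*2)/6 = (⅙)*(-14) = -7/3 ≈ -2.3333)
t = -4/3 (t = 1 - 7/3 = -4/3 ≈ -1.3333)
t*((-19 + g)*(-20 + 11)) = -4*(-19 - 1)*(-20 + 11)/3 = -(-80)*(-9)/3 = -4/3*180 = -240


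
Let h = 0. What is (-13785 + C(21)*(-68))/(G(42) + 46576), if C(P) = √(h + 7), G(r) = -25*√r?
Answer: -321025080/1084648763 - 1583584*√7/1084648763 - 344625*√42/2169297526 - 5950*√6/1084648763 ≈ -0.30088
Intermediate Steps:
C(P) = √7 (C(P) = √(0 + 7) = √7)
(-13785 + C(21)*(-68))/(G(42) + 46576) = (-13785 + √7*(-68))/(-25*√42 + 46576) = (-13785 - 68*√7)/(46576 - 25*√42)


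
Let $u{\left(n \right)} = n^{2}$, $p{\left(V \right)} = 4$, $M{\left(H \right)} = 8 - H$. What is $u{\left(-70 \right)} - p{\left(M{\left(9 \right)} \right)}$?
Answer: $4896$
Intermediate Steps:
$u{\left(-70 \right)} - p{\left(M{\left(9 \right)} \right)} = \left(-70\right)^{2} - 4 = 4900 - 4 = 4896$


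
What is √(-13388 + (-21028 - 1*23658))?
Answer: I*√58074 ≈ 240.99*I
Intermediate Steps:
√(-13388 + (-21028 - 1*23658)) = √(-13388 + (-21028 - 23658)) = √(-13388 - 44686) = √(-58074) = I*√58074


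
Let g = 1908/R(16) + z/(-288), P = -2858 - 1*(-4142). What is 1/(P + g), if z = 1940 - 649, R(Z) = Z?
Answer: 288/402845 ≈ 0.00071491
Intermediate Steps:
z = 1291
P = 1284 (P = -2858 + 4142 = 1284)
g = 33053/288 (g = 1908/16 + 1291/(-288) = 1908*(1/16) + 1291*(-1/288) = 477/4 - 1291/288 = 33053/288 ≈ 114.77)
1/(P + g) = 1/(1284 + 33053/288) = 1/(402845/288) = 288/402845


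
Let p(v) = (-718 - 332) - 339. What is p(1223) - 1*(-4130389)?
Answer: 4129000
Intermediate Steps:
p(v) = -1389 (p(v) = -1050 - 339 = -1389)
p(1223) - 1*(-4130389) = -1389 - 1*(-4130389) = -1389 + 4130389 = 4129000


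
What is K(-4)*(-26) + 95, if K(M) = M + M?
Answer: 303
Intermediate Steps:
K(M) = 2*M
K(-4)*(-26) + 95 = (2*(-4))*(-26) + 95 = -8*(-26) + 95 = 208 + 95 = 303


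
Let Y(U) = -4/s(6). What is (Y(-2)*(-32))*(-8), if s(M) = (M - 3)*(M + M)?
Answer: -256/9 ≈ -28.444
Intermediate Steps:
s(M) = 2*M*(-3 + M) (s(M) = (-3 + M)*(2*M) = 2*M*(-3 + M))
Y(U) = -1/9 (Y(U) = -4*1/(12*(-3 + 6)) = -4/(2*6*3) = -4/36 = -4*1/36 = -1/9)
(Y(-2)*(-32))*(-8) = -1/9*(-32)*(-8) = (32/9)*(-8) = -256/9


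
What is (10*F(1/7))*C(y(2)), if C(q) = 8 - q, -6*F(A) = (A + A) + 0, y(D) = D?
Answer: -20/7 ≈ -2.8571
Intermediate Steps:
F(A) = -A/3 (F(A) = -((A + A) + 0)/6 = -(2*A + 0)/6 = -A/3)
(10*F(1/7))*C(y(2)) = (10*(-⅓/7))*(8 - 1*2) = (10*(-⅓*⅐))*(8 - 2) = (10*(-1/21))*6 = -10/21*6 = -20/7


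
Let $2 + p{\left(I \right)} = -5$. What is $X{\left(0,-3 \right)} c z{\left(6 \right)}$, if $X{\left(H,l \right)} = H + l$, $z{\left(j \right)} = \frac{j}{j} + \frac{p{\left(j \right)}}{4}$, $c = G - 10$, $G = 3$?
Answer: $- \frac{63}{4} \approx -15.75$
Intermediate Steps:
$p{\left(I \right)} = -7$ ($p{\left(I \right)} = -2 - 5 = -7$)
$c = -7$ ($c = 3 - 10 = -7$)
$z{\left(j \right)} = - \frac{3}{4}$ ($z{\left(j \right)} = \frac{j}{j} - \frac{7}{4} = 1 - \frac{7}{4} = - \frac{3}{4}$)
$X{\left(0,-3 \right)} c z{\left(6 \right)} = \left(0 - 3\right) \left(-7\right) \left(- \frac{3}{4}\right) = \left(-3\right) \left(-7\right) \left(- \frac{3}{4}\right) = 21 \left(- \frac{3}{4}\right) = - \frac{63}{4}$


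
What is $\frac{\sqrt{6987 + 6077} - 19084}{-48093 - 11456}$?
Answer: $\frac{19084}{59549} - \frac{2 \sqrt{3266}}{59549} \approx 0.31856$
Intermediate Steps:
$\frac{\sqrt{6987 + 6077} - 19084}{-48093 - 11456} = \frac{\sqrt{13064} - 19084}{-59549} = \left(2 \sqrt{3266} - 19084\right) \left(- \frac{1}{59549}\right) = \left(-19084 + 2 \sqrt{3266}\right) \left(- \frac{1}{59549}\right) = \frac{19084}{59549} - \frac{2 \sqrt{3266}}{59549}$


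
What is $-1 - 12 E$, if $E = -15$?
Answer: $179$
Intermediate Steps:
$-1 - 12 E = -1 - -180 = -1 + 180 = 179$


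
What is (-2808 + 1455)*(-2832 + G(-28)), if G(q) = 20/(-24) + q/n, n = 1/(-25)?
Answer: 5771447/2 ≈ 2.8857e+6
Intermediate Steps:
n = -1/25 ≈ -0.040000
G(q) = -⅚ - 25*q (G(q) = 20/(-24) + q/(-1/25) = 20*(-1/24) + q*(-25) = -⅚ - 25*q)
(-2808 + 1455)*(-2832 + G(-28)) = (-2808 + 1455)*(-2832 + (-⅚ - 25*(-28))) = -1353*(-2832 + (-⅚ + 700)) = -1353*(-2832 + 4195/6) = -1353*(-12797/6) = 5771447/2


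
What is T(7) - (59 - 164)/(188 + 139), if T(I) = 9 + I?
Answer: 1779/109 ≈ 16.321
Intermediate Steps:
T(7) - (59 - 164)/(188 + 139) = (9 + 7) - (59 - 164)/(188 + 139) = 16 - (-105)/327 = 16 - 1*(-35/109) = 16 + 35/109 = 1779/109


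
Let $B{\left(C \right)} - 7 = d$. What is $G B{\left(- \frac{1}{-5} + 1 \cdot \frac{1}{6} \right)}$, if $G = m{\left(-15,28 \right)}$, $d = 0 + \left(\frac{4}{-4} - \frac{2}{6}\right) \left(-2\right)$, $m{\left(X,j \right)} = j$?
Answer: $\frac{812}{3} \approx 270.67$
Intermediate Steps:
$d = \frac{8}{3}$ ($d = 0 + \left(4 \left(- \frac{1}{4}\right) - \frac{1}{3}\right) \left(-2\right) = 0 + \left(-1 - \frac{1}{3}\right) \left(-2\right) = 0 - - \frac{8}{3} = 0 + \frac{8}{3} = \frac{8}{3} \approx 2.6667$)
$B{\left(C \right)} = \frac{29}{3}$ ($B{\left(C \right)} = 7 + \frac{8}{3} = \frac{29}{3}$)
$G = 28$
$G B{\left(- \frac{1}{-5} + 1 \cdot \frac{1}{6} \right)} = 28 \cdot \frac{29}{3} = \frac{812}{3}$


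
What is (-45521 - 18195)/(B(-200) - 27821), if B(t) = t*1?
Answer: 63716/28021 ≈ 2.2739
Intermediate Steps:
B(t) = t
(-45521 - 18195)/(B(-200) - 27821) = (-45521 - 18195)/(-200 - 27821) = -63716/(-28021) = -63716*(-1/28021) = 63716/28021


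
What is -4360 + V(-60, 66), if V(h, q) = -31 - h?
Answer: -4331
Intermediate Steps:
-4360 + V(-60, 66) = -4360 + (-31 - 1*(-60)) = -4360 + (-31 + 60) = -4360 + 29 = -4331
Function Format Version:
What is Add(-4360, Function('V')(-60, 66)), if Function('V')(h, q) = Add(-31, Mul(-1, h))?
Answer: -4331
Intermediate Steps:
Add(-4360, Function('V')(-60, 66)) = Add(-4360, Add(-31, Mul(-1, -60))) = Add(-4360, Add(-31, 60)) = Add(-4360, 29) = -4331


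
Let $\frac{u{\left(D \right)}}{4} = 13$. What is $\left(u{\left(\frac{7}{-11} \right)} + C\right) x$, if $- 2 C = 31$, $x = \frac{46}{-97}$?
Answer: $- \frac{1679}{97} \approx -17.309$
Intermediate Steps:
$x = - \frac{46}{97}$ ($x = 46 \left(- \frac{1}{97}\right) = - \frac{46}{97} \approx -0.47423$)
$u{\left(D \right)} = 52$ ($u{\left(D \right)} = 4 \cdot 13 = 52$)
$C = - \frac{31}{2}$ ($C = \left(- \frac{1}{2}\right) 31 = - \frac{31}{2} \approx -15.5$)
$\left(u{\left(\frac{7}{-11} \right)} + C\right) x = \left(52 - \frac{31}{2}\right) \left(- \frac{46}{97}\right) = \frac{73}{2} \left(- \frac{46}{97}\right) = - \frac{1679}{97}$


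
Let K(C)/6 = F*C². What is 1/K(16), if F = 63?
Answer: 1/96768 ≈ 1.0334e-5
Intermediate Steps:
K(C) = 378*C² (K(C) = 6*(63*C²) = 378*C²)
1/K(16) = 1/(378*16²) = 1/(378*256) = 1/96768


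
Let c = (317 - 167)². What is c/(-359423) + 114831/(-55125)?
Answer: -4723690557/2201465875 ≈ -2.1457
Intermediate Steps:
c = 22500 (c = 150² = 22500)
c/(-359423) + 114831/(-55125) = 22500/(-359423) + 114831/(-55125) = 22500*(-1/359423) + 114831*(-1/55125) = -22500/359423 - 12759/6125 = -4723690557/2201465875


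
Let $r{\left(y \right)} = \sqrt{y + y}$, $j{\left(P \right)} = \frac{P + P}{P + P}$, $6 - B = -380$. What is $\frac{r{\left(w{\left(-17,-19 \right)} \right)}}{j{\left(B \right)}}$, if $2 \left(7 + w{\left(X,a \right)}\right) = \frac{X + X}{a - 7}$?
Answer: $\frac{i \sqrt{2145}}{13} \approx 3.5626 i$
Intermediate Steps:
$B = 386$ ($B = 6 - -380 = 6 + 380 = 386$)
$w{\left(X,a \right)} = -7 + \frac{X}{-7 + a}$ ($w{\left(X,a \right)} = -7 + \frac{\left(X + X\right) \frac{1}{a - 7}}{2} = -7 + \frac{2 X \frac{1}{-7 + a}}{2} = -7 + \frac{X}{-7 + a}$)
$j{\left(P \right)} = 1$ ($j{\left(P \right)} = \frac{2 P}{2 P} = 2 P \frac{1}{2 P} = 1$)
$r{\left(y \right)} = \sqrt{2} \sqrt{y}$ ($r{\left(y \right)} = \sqrt{2 y} = \sqrt{2} \sqrt{y}$)
$\frac{r{\left(w{\left(-17,-19 \right)} \right)}}{j{\left(B \right)}} = \frac{\sqrt{2} \sqrt{\frac{49 - 17 - -133}{-7 - 19}}}{1} = \sqrt{2} \sqrt{\frac{49 - 17 + 133}{-26}} \cdot 1 = \sqrt{2} \sqrt{\left(- \frac{1}{26}\right) 165} \cdot 1 = \sqrt{2} \sqrt{- \frac{165}{26}} \cdot 1 = \sqrt{2} \frac{i \sqrt{4290}}{26} \cdot 1 = \frac{i \sqrt{2145}}{13} \cdot 1 = \frac{i \sqrt{2145}}{13}$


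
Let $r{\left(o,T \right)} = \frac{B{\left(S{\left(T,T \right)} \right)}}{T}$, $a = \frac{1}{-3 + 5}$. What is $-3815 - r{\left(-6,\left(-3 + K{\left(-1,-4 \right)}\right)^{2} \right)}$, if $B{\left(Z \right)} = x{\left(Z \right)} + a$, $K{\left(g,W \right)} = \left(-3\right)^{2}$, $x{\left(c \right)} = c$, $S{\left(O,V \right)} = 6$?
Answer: $- \frac{274693}{72} \approx -3815.2$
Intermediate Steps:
$a = \frac{1}{2} \approx 0.5$
$K{\left(g,W \right)} = 9$
$B{\left(Z \right)} = \frac{1}{2} + Z$ ($B{\left(Z \right)} = Z + \frac{1}{2} = \frac{1}{2} + Z$)
$r{\left(o,T \right)} = \frac{13}{2 T}$ ($r{\left(o,T \right)} = \frac{\frac{1}{2} + 6}{T} = \frac{13}{2 T}$)
$-3815 - r{\left(-6,\left(-3 + K{\left(-1,-4 \right)}\right)^{2} \right)} = -3815 - \frac{13}{2 \left(-3 + 9\right)^{2}} = -3815 - \frac{13}{2 \cdot 6^{2}} = -3815 - \frac{13}{2 \cdot 36} = -3815 - \frac{13}{2} \cdot \frac{1}{36} = -3815 - \frac{13}{72} = - \frac{274693}{72}$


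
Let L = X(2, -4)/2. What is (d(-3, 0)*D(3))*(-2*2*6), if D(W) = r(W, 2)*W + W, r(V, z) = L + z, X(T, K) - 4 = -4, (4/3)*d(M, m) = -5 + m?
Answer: 810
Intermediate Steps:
d(M, m) = -15/4 + 3*m/4 (d(M, m) = 3*(-5 + m)/4 = -15/4 + 3*m/4)
X(T, K) = 0 (X(T, K) = 4 - 4 = 0)
L = 0 (L = 0/2 = 0*(½) = 0)
r(V, z) = z (r(V, z) = 0 + z = z)
D(W) = 3*W (D(W) = 2*W + W = 3*W)
(d(-3, 0)*D(3))*(-2*2*6) = ((-15/4 + (¾)*0)*(3*3))*(-2*2*6) = ((-15/4 + 0)*9)*(-4*6) = -15/4*9*(-24) = -135/4*(-24) = 810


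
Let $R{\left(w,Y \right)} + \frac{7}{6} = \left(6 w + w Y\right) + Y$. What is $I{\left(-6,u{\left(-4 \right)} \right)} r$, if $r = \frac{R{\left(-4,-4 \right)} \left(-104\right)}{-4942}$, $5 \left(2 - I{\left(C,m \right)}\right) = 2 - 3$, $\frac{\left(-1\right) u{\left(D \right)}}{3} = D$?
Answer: $- \frac{22594}{37065} \approx -0.60958$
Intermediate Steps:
$u{\left(D \right)} = - 3 D$
$I{\left(C,m \right)} = \frac{11}{5}$ ($I{\left(C,m \right)} = 2 - \frac{2 - 3}{5} = 2 - - \frac{1}{5} = 2 + \frac{1}{5} = \frac{11}{5}$)
$R{\left(w,Y \right)} = - \frac{7}{6} + Y + 6 w + Y w$ ($R{\left(w,Y \right)} = - \frac{7}{6} + \left(\left(6 w + w Y\right) + Y\right) = - \frac{7}{6} + \left(\left(6 w + Y w\right) + Y\right) = - \frac{7}{6} + \left(Y + 6 w + Y w\right) = - \frac{7}{6} + Y + 6 w + Y w$)
$r = - \frac{2054}{7413}$ ($r = \frac{\left(- \frac{7}{6} - 4 + 6 \left(-4\right) - -16\right) \left(-104\right)}{-4942} = \left(- \frac{7}{6} - 4 - 24 + 16\right) \left(-104\right) \left(- \frac{1}{4942}\right) = \left(- \frac{79}{6}\right) \left(-104\right) \left(- \frac{1}{4942}\right) = \frac{4108}{3} \left(- \frac{1}{4942}\right) = - \frac{2054}{7413} \approx -0.27708$)
$I{\left(-6,u{\left(-4 \right)} \right)} r = \frac{11}{5} \left(- \frac{2054}{7413}\right) = - \frac{22594}{37065}$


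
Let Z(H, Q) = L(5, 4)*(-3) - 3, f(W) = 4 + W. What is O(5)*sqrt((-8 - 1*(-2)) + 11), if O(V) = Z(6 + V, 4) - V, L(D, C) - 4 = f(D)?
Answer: -47*sqrt(5) ≈ -105.10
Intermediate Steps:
L(D, C) = 8 + D (L(D, C) = 4 + (4 + D) = 8 + D)
Z(H, Q) = -42 (Z(H, Q) = (8 + 5)*(-3) - 3 = 13*(-3) - 3 = -39 - 3 = -42)
O(V) = -42 - V
O(5)*sqrt((-8 - 1*(-2)) + 11) = (-42 - 1*5)*sqrt((-8 - 1*(-2)) + 11) = (-42 - 5)*sqrt((-8 + 2) + 11) = -47*sqrt(-6 + 11) = -47*sqrt(5)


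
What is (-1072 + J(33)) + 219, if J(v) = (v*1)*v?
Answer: 236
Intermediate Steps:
J(v) = v² (J(v) = v*v = v²)
(-1072 + J(33)) + 219 = (-1072 + 33²) + 219 = (-1072 + 1089) + 219 = 17 + 219 = 236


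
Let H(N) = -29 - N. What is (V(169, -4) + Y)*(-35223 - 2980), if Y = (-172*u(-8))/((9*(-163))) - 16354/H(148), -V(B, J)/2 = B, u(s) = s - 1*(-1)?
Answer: 814825827332/86553 ≈ 9.4142e+6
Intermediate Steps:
u(s) = 1 + s (u(s) = s + 1 = 1 + s)
V(B, J) = -2*B
Y = 7926070/86553 (Y = (-172*(1 - 8))/((9*(-163))) - 16354/(-29 - 1*148) = -172*(-7)/(-1467) - 16354/(-29 - 148) = 1204*(-1/1467) - 16354/(-177) = -1204/1467 - 16354*(-1/177) = -1204/1467 + 16354/177 = 7926070/86553 ≈ 91.575)
(V(169, -4) + Y)*(-35223 - 2980) = (-2*169 + 7926070/86553)*(-35223 - 2980) = (-338 + 7926070/86553)*(-38203) = -21328844/86553*(-38203) = 814825827332/86553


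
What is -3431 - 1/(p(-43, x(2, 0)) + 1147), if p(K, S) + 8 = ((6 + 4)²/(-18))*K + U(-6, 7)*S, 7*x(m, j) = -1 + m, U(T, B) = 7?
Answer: -42578719/12410 ≈ -3431.0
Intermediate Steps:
x(m, j) = -⅐ + m/7 (x(m, j) = (-1 + m)/7 = -⅐ + m/7)
p(K, S) = -8 + 7*S - 50*K/9 (p(K, S) = -8 + (((6 + 4)²/(-18))*K + 7*S) = -8 + ((10²*(-1/18))*K + 7*S) = -8 + ((100*(-1/18))*K + 7*S) = -8 + (-50*K/9 + 7*S) = -8 + (7*S - 50*K/9) = -8 + 7*S - 50*K/9)
-3431 - 1/(p(-43, x(2, 0)) + 1147) = -3431 - 1/((-8 + 7*(-⅐ + (⅐)*2) - 50/9*(-43)) + 1147) = -3431 - 1/((-8 + 7*(-⅐ + 2/7) + 2150/9) + 1147) = -3431 - 1/((-8 + 7*(⅐) + 2150/9) + 1147) = -3431 - 1/((-8 + 1 + 2150/9) + 1147) = -3431 - 1/(2087/9 + 1147) = -3431 - 1/12410/9 = -3431 - 1*9/12410 = -3431 - 9/12410 = -42578719/12410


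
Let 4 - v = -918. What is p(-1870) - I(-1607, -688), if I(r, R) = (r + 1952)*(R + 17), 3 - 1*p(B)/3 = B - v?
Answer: 239880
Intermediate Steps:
v = 922 (v = 4 - 1*(-918) = 4 + 918 = 922)
p(B) = 2775 - 3*B (p(B) = 9 - 3*(B - 1*922) = 9 - 3*(B - 922) = 9 - 3*(-922 + B) = 9 + (2766 - 3*B) = 2775 - 3*B)
I(r, R) = (17 + R)*(1952 + r) (I(r, R) = (1952 + r)*(17 + R) = (17 + R)*(1952 + r))
p(-1870) - I(-1607, -688) = (2775 - 3*(-1870)) - (33184 + 17*(-1607) + 1952*(-688) - 688*(-1607)) = (2775 + 5610) - (33184 - 27319 - 1342976 + 1105616) = 8385 - 1*(-231495) = 8385 + 231495 = 239880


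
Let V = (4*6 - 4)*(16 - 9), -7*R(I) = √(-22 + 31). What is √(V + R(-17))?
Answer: √6839/7 ≈ 11.814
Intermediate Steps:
R(I) = -3/7 (R(I) = -√(-22 + 31)/7 = -√9/7 = -⅐*3 = -3/7)
V = 140 (V = (24 - 4)*7 = 20*7 = 140)
√(V + R(-17)) = √(140 - 3/7) = √(977/7) = √6839/7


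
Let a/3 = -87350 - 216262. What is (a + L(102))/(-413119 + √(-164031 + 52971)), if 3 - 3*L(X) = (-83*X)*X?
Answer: 257369418929/170667419221 + 3737946*I*√3085/170667419221 ≈ 1.508 + 0.0012165*I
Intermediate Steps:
L(X) = 1 + 83*X²/3 (L(X) = 1 - (-83*X)*X/3 = 1 - (-83)*X²/3 = 1 + 83*X²/3)
a = -910836 (a = 3*(-87350 - 216262) = 3*(-303612) = -910836)
(a + L(102))/(-413119 + √(-164031 + 52971)) = (-910836 + (1 + (83/3)*102²))/(-413119 + √(-164031 + 52971)) = (-910836 + (1 + (83/3)*10404))/(-413119 + √(-111060)) = (-910836 + (1 + 287844))/(-413119 + 6*I*√3085) = (-910836 + 287845)/(-413119 + 6*I*√3085) = -622991/(-413119 + 6*I*√3085)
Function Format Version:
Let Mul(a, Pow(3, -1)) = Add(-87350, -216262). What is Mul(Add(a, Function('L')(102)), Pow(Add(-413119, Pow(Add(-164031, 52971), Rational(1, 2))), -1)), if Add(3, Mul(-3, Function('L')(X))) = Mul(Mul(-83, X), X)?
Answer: Add(Rational(257369418929, 170667419221), Mul(Rational(3737946, 170667419221), I, Pow(3085, Rational(1, 2)))) ≈ Add(1.5080, Mul(0.0012165, I))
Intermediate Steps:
Function('L')(X) = Add(1, Mul(Rational(83, 3), Pow(X, 2))) (Function('L')(X) = Add(1, Mul(Rational(-1, 3), Mul(Mul(-83, X), X))) = Add(1, Mul(Rational(-1, 3), Mul(-83, Pow(X, 2)))) = Add(1, Mul(Rational(83, 3), Pow(X, 2))))
a = -910836 (a = Mul(3, Add(-87350, -216262)) = Mul(3, -303612) = -910836)
Mul(Add(a, Function('L')(102)), Pow(Add(-413119, Pow(Add(-164031, 52971), Rational(1, 2))), -1)) = Mul(Add(-910836, Add(1, Mul(Rational(83, 3), Pow(102, 2)))), Pow(Add(-413119, Pow(Add(-164031, 52971), Rational(1, 2))), -1)) = Mul(Add(-910836, Add(1, Mul(Rational(83, 3), 10404))), Pow(Add(-413119, Pow(-111060, Rational(1, 2))), -1)) = Mul(Add(-910836, Add(1, 287844)), Pow(Add(-413119, Mul(6, I, Pow(3085, Rational(1, 2)))), -1)) = Mul(Add(-910836, 287845), Pow(Add(-413119, Mul(6, I, Pow(3085, Rational(1, 2)))), -1)) = Mul(-622991, Pow(Add(-413119, Mul(6, I, Pow(3085, Rational(1, 2)))), -1))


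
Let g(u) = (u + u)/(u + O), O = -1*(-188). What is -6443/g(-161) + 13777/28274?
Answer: 1230752377/2276057 ≈ 540.74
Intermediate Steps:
O = 188
g(u) = 2*u/(188 + u) (g(u) = (u + u)/(u + 188) = (2*u)/(188 + u) = 2*u/(188 + u))
-6443/g(-161) + 13777/28274 = -6443/(2*(-161)/(188 - 161)) + 13777/28274 = -6443/(2*(-161)/27) + 13777*(1/28274) = -6443/(2*(-161)*(1/27)) + 13777/28274 = -6443/(-322/27) + 13777/28274 = -6443*(-27/322) + 13777/28274 = 173961/322 + 13777/28274 = 1230752377/2276057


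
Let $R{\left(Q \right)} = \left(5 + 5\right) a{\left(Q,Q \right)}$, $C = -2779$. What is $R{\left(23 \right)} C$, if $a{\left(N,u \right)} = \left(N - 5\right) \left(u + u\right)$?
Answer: $-23010120$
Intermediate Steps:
$a{\left(N,u \right)} = 2 u \left(-5 + N\right)$ ($a{\left(N,u \right)} = \left(-5 + N\right) 2 u = 2 u \left(-5 + N\right)$)
$R{\left(Q \right)} = 20 Q \left(-5 + Q\right)$ ($R{\left(Q \right)} = \left(5 + 5\right) 2 Q \left(-5 + Q\right) = 10 \cdot 2 Q \left(-5 + Q\right) = 20 Q \left(-5 + Q\right)$)
$R{\left(23 \right)} C = 20 \cdot 23 \left(-5 + 23\right) \left(-2779\right) = 20 \cdot 23 \cdot 18 \left(-2779\right) = 8280 \left(-2779\right) = -23010120$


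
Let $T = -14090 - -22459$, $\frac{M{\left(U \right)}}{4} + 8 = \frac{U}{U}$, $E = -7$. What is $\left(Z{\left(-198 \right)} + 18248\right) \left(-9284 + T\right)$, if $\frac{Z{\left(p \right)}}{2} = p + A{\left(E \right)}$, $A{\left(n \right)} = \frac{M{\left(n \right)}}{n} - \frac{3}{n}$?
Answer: $- \frac{114398790}{7} \approx -1.6343 \cdot 10^{7}$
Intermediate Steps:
$M{\left(U \right)} = -28$ ($M{\left(U \right)} = -32 + 4 \frac{U}{U} = -32 + 4 \cdot 1 = -32 + 4 = -28$)
$A{\left(n \right)} = - \frac{31}{n}$ ($A{\left(n \right)} = - \frac{28}{n} - \frac{3}{n} = - \frac{31}{n}$)
$T = 8369$ ($T = -14090 + 22459 = 8369$)
$Z{\left(p \right)} = \frac{62}{7} + 2 p$ ($Z{\left(p \right)} = 2 \left(p - \frac{31}{-7}\right) = 2 \left(p - - \frac{31}{7}\right) = 2 \left(p + \frac{31}{7}\right) = 2 \left(\frac{31}{7} + p\right) = \frac{62}{7} + 2 p$)
$\left(Z{\left(-198 \right)} + 18248\right) \left(-9284 + T\right) = \left(\left(\frac{62}{7} + 2 \left(-198\right)\right) + 18248\right) \left(-9284 + 8369\right) = \left(\left(\frac{62}{7} - 396\right) + 18248\right) \left(-915\right) = \left(- \frac{2710}{7} + 18248\right) \left(-915\right) = \frac{125026}{7} \left(-915\right) = - \frac{114398790}{7}$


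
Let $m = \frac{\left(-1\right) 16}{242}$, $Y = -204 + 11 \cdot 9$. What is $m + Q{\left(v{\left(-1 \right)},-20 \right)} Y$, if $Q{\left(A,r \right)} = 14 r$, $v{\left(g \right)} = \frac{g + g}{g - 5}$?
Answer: $\frac{3557392}{121} \approx 29400.0$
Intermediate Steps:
$Y = -105$ ($Y = -204 + 99 = -105$)
$v{\left(g \right)} = \frac{2 g}{-5 + g}$
$m = - \frac{8}{121}$ ($m = \left(-16\right) \frac{1}{242} = - \frac{8}{121} \approx -0.066116$)
$m + Q{\left(v{\left(-1 \right)},-20 \right)} Y = - \frac{8}{121} + 14 \left(-20\right) \left(-105\right) = - \frac{8}{121} - -29400 = - \frac{8}{121} + 29400 = \frac{3557392}{121}$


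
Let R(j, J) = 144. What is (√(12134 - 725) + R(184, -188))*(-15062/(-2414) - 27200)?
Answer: -278029008/71 - 1930757*√11409/71 ≈ -6.8205e+6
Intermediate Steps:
(√(12134 - 725) + R(184, -188))*(-15062/(-2414) - 27200) = (√(12134 - 725) + 144)*(-15062/(-2414) - 27200) = (√11409 + 144)*(-15062*(-1/2414) - 27200) = (144 + √11409)*(443/71 - 27200) = (144 + √11409)*(-1930757/71) = -278029008/71 - 1930757*√11409/71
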